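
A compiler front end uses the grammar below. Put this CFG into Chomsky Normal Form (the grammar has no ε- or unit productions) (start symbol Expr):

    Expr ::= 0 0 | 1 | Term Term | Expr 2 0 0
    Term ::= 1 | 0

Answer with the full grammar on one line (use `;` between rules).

Introduce a nonterminal for each terminal appearing in a rule of length ≥ 2: X1 → 0, X2 → 2.
Binarize each right-hand side of length ≥ 3 by chaining fresh nonterminals (Y1, Y2, …): affected rules were Expr → Expr X2 X1 X1.

Expr ::= X1 X1 | 1 | Term Term | Expr Y1; Term ::= 1 | 0; X1 ::= 0; X2 ::= 2; Y1 ::= X2 Y2; Y2 ::= X1 X1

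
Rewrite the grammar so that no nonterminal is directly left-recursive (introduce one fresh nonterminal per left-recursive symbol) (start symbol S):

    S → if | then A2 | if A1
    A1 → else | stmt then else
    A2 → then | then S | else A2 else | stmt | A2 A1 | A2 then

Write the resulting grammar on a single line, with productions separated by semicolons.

Directly left-recursive nonterminal: A2.
For A2: α = {A1, then}, β = {then, then S, else A2 else, stmt}. Rewrite as A2 → β A2' and A2' → α A2' | ε.

S → if | then A2 | if A1; A1 → else | stmt then else; A2 → then A2' | then S A2' | else A2 else A2' | stmt A2'; A2' → A1 A2' | then A2' | ε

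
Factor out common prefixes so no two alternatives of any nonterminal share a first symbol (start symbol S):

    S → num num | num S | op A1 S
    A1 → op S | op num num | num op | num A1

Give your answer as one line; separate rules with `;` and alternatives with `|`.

S → op A1 S | num S'; A1 → op A1' | num A1''; S' → num | S; A1' → S | num num; A1'' → op | A1

S has alternatives sharing prefix 'num': factor to S → num S' with S' → num | S.
A1 has alternatives sharing prefix 'op': factor to A1 → op A1' with A1' → S | num num.
A1 has alternatives sharing prefix 'num': factor to A1 → num A1'' with A1'' → op | A1.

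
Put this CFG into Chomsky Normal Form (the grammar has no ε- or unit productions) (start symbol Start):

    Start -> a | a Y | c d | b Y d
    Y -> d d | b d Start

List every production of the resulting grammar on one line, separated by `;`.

Introduce a nonterminal for each terminal appearing in a rule of length ≥ 2: X1 → a, X2 → c, X3 → d, X4 → b.
Binarize each right-hand side of length ≥ 3 by chaining fresh nonterminals (Y1, Y2, …): affected rules were Start → X4 Y X3; Y → X4 X3 Start.

Start -> a | X1 Y | X2 X3 | X4 Y1; Y -> X3 X3 | X4 Y2; X1 -> a; X2 -> c; X3 -> d; X4 -> b; Y1 -> Y X3; Y2 -> X3 Start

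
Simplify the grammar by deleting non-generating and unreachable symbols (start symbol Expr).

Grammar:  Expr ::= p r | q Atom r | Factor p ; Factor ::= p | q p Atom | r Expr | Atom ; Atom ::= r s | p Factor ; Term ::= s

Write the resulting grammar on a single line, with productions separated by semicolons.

Generating nonterminals: {Atom, Expr, Factor, Term}.
Reachable from Expr after that: {Atom, Expr, Factor}.
Removed useless symbols: {Term} and every production mentioning them.

Expr ::= p r | q Atom r | Factor p; Factor ::= p | q p Atom | r Expr | Atom; Atom ::= r s | p Factor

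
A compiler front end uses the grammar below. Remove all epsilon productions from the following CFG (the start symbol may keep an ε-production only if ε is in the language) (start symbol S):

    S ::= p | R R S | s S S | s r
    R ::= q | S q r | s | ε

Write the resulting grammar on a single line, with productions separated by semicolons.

The nullable symbols are {R}.
ε ∉ L(G), so no ε-production is kept.
Expand every rule over subsets of its nullable positions: S → R R S gives R R S | R S.

S ::= p | R R S | R S | s S S | s r; R ::= q | S q r | s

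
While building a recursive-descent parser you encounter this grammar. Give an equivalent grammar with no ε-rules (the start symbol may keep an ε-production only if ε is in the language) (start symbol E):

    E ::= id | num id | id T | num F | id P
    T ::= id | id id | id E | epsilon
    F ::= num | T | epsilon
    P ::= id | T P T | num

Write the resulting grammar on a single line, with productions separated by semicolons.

E ::= id | num id | id T | num F | num | id P; T ::= id | id id | id E; F ::= num | T; P ::= id | T P T | T P | P T | num

The nullable symbols are {F, T}.
ε ∉ L(G), so no ε-production is kept.
For each production, add variants omitting each subset of nullable occurrences: E → num F gives num F | num. P → T P T gives T P T | T P | P T.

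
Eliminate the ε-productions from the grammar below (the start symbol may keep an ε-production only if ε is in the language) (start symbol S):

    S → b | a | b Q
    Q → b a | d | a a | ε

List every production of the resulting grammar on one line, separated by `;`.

The nullable symbols are {Q}.
ε ∉ L(G), so no ε-production is kept.

S → b | a | b Q; Q → b a | d | a a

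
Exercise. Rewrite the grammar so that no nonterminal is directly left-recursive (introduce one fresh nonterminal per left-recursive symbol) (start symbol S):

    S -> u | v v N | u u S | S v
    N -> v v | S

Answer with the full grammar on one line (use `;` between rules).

Directly left-recursive nonterminal: S.
For S: α = {v}, β = {u, v v N, u u S}. Rewrite as S → β S' and S' → α S' | ε.

S -> u S' | v v N S' | u u S S'; N -> v v | S; S' -> v S' | ε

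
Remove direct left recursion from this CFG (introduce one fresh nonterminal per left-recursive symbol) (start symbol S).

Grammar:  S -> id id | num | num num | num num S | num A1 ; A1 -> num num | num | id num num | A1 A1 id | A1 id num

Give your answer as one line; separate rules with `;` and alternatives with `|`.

S -> id id | num | num num | num num S | num A1; A1 -> num num A1' | num A1' | id num num A1'; A1' -> A1 id A1' | id num A1' | ε

Left recursion appears on A1.
For A1: α = {A1 id, id num}, β = {num num, num, id num num}. Rewrite as A1 → β A1' and A1' → α A1' | ε.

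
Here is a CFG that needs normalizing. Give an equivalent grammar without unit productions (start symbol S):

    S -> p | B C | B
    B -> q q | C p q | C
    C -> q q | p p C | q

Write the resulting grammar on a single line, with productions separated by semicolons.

Unit pairs: B ⇒* {C}; S ⇒* {B, C}.
Replace each nonterminal's rules with the union of the non-unit rules of every nonterminal it unit-derives.

S -> q q | C p q | p p C | q | p | B C; B -> q q | C p q | p p C | q; C -> q q | p p C | q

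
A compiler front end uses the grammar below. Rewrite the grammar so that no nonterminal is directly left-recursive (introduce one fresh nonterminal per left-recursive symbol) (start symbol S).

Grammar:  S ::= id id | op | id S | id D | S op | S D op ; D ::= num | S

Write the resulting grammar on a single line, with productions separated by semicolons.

Left recursion appears on S.
For S: α = {op, D op}, β = {id id, op, id S, id D}. Rewrite as S → β S' and S' → α S' | ε.

S ::= id id S' | op S' | id S S' | id D S'; D ::= num | S; S' ::= op S' | D op S' | ε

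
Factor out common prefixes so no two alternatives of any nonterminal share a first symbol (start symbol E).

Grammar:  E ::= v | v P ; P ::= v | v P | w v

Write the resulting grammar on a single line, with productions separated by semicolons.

E has alternatives sharing prefix 'v': factor to E → v E' with E' → ε | P.
P has alternatives sharing prefix 'v': factor to P → v P' with P' → ε | P.

E ::= v E'; P ::= w v | v P'; E' ::= eps | P; P' ::= eps | P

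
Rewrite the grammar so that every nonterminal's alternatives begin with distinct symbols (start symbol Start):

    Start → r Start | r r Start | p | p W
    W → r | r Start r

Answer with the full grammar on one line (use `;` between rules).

Start has alternatives sharing prefix 'r': factor to Start → r Start1 with Start1 → Start | r Start.
Start has alternatives sharing prefix 'p': factor to Start → p Start2 with Start2 → ε | W.
W has alternatives sharing prefix 'r': factor to W → r W1 with W1 → ε | Start r.

Start → r Start1 | p Start2; W → r W1; Start1 → Start | r Start; Start2 → ε | W; W1 → ε | Start r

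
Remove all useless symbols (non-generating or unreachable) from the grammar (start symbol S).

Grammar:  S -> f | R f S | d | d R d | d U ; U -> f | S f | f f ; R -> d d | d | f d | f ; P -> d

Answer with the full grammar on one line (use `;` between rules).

S -> f | R f S | d | d R d | d U; U -> f | S f | f f; R -> d d | d | f d | f

Generating nonterminals: {P, R, S, U}.
Reachable from S after that: {R, S, U}.
Removed useless symbols: {P} and every production mentioning them.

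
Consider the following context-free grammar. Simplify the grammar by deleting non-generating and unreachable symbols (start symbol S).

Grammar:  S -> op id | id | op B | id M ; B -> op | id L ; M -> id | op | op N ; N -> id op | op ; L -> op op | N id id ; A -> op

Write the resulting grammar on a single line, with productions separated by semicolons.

S -> op id | id | op B | id M; B -> op | id L; M -> id | op | op N; N -> id op | op; L -> op op | N id id

Generating nonterminals: {A, B, L, M, N, S}.
Reachable from S after that: {B, L, M, N, S}.
Removed useless symbols: {A} and every production mentioning them.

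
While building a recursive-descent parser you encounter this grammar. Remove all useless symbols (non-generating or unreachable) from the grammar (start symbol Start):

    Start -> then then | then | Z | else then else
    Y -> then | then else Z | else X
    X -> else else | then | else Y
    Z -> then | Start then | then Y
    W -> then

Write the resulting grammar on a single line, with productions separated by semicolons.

Generating nonterminals: {Start, W, X, Y, Z}.
Reachable from Start after that: {Start, X, Y, Z}.
Removed useless symbols: {W} and every production mentioning them.

Start -> then then | then | Z | else then else; Y -> then | then else Z | else X; X -> else else | then | else Y; Z -> then | Start then | then Y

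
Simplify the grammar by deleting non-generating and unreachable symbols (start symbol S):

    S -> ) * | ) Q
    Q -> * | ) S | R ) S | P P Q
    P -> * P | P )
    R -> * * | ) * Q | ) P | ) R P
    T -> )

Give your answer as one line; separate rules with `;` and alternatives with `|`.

Generating nonterminals: {Q, R, S, T}.
Reachable from S after that: {Q, R, S}.
Removed useless symbols: {P, T} and every production mentioning them.

S -> ) * | ) Q; Q -> * | ) S | R ) S; R -> * * | ) * Q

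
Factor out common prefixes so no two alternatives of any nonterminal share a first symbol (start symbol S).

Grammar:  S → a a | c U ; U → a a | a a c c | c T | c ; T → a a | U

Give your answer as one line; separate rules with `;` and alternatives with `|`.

U has alternatives sharing prefix 'a a': factor to U → a a U' with U' → ε | c c.
U has alternatives sharing prefix 'c': factor to U → c U'' with U'' → T | ε.

S → a a | c U; U → a a U' | c U''; T → a a | U; U' → epsilon | c c; U'' → T | epsilon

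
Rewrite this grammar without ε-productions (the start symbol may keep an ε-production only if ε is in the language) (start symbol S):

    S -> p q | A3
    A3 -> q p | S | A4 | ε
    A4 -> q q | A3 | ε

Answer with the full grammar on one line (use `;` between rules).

The nullable symbols are {A3, A4, S}.
ε ∈ L(G) since S is nullable, so keep S → ε.

S -> p q | A3 | ε; A3 -> q p | S | A4; A4 -> q q | A3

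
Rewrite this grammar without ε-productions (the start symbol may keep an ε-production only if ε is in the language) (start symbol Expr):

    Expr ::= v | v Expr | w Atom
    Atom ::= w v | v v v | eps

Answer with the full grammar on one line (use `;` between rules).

Expr ::= v | v Expr | w Atom | w; Atom ::= w v | v v v

Nullable nonterminals: {Atom}.
ε ∉ L(G), so no ε-production is kept.
For each production, add variants omitting each subset of nullable occurrences: Expr → w Atom gives w Atom | w.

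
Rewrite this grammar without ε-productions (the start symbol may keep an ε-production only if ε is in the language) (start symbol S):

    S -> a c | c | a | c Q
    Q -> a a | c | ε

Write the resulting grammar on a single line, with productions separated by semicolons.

S -> a c | c | a | c Q; Q -> a a | c

The nullable symbols are {Q}.
ε ∉ L(G), so no ε-production is kept.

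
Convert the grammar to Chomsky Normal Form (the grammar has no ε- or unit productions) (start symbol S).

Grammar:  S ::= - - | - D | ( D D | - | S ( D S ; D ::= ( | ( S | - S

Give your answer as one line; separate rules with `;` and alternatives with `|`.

S ::= X1 X1 | X1 D | X2 Y1 | - | S Y2; D ::= ( | X2 S | X1 S; X1 ::= -; X2 ::= (; Y1 ::= D D; Y2 ::= X2 Y3; Y3 ::= D S

Introduce a nonterminal for each terminal appearing in a rule of length ≥ 2: X1 → -, X2 → (.
Binarize each right-hand side of length ≥ 3 by chaining fresh nonterminals (Y1, Y2, …): affected rules were S → X2 D D; S → S X2 D S.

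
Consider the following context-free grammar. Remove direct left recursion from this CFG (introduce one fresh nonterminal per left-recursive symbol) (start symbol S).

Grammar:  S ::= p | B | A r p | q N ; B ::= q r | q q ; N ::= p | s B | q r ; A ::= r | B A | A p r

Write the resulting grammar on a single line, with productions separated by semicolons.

S ::= p | B | A r p | q N; B ::= q r | q q; N ::= p | s B | q r; A ::= r A' | B A A'; A' ::= p r A' | ε

Left recursion appears on A.
For A: α = {p r}, β = {r, B A}. Rewrite as A → β A' and A' → α A' | ε.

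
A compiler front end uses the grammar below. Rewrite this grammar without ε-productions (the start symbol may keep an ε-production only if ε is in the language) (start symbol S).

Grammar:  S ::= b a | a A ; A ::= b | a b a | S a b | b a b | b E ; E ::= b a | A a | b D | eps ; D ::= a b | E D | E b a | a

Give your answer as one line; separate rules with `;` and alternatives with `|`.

S ::= b a | a A; A ::= b | a b a | S a b | b a b | b E; E ::= b a | A a | b D; D ::= a b | E D | E b a | b a | a

Nullable set = {E}.
ε ∉ L(G), so no ε-production is kept.
Expand every rule over subsets of its nullable positions: D → E b a gives E b a | b a.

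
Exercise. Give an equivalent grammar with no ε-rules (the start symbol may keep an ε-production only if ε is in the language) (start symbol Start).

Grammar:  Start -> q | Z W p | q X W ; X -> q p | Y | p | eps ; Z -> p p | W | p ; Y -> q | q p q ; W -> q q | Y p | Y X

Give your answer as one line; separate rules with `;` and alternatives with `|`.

Start -> q | Z W p | q X W | q W; X -> q p | Y | p; Z -> p p | W | p; Y -> q | q p q; W -> q q | Y p | Y X | Y

Nullable set = {X}.
ε ∉ L(G), so no ε-production is kept.
For each production, add variants omitting each subset of nullable occurrences: Start → q X W gives q X W | q W. W → Y X gives Y X | Y.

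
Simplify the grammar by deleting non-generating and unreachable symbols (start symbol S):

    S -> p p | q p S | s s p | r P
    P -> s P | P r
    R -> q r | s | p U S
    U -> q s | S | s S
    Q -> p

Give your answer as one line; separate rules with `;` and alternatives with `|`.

Generating nonterminals: {Q, R, S, U}.
Reachable from S after that: {S}.
Removed useless symbols: {P, Q, R, U} and every production mentioning them.

S -> p p | q p S | s s p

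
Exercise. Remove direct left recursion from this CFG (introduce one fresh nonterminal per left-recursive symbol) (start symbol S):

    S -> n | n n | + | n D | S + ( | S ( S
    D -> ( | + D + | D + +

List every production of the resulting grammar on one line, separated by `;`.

Directly left-recursive nonterminals: S, D.
For S: α = {+ (, ( S}, β = {n, n n, +, n D}. Rewrite as S → β S' and S' → α S' | ε.
For D: α = {+ +}, β = {(, + D +}. Rewrite as D → β D' and D' → α D' | ε.

S -> n S' | n n S' | + S' | n D S'; D -> ( D' | + D + D'; S' -> + ( S' | ( S S' | ε; D' -> + + D' | ε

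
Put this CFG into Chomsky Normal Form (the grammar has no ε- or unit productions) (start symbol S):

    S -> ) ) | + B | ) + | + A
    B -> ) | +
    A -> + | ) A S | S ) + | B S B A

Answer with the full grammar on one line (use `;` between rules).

S -> X1 X1 | X2 B | X1 X2 | X2 A; B -> ) | +; A -> + | X1 Y1 | S Y2 | B Y3; X1 -> ); X2 -> +; Y1 -> A S; Y2 -> X1 X2; Y3 -> S Y4; Y4 -> B A

Introduce a nonterminal for each terminal appearing in a rule of length ≥ 2: X1 → ), X2 → +.
Binarize each right-hand side of length ≥ 3 by chaining fresh nonterminals (Y1, Y2, …): affected rules were A → X1 A S; A → S X1 X2; A → B S B A.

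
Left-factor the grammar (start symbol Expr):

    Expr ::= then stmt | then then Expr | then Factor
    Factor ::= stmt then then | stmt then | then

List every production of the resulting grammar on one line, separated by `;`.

Expr has alternatives sharing prefix 'then': factor to Expr → then Expr1 with Expr1 → stmt | then Expr | Factor.
Factor has alternatives sharing prefix 'stmt then': factor to Factor → stmt then Factor1 with Factor1 → then | ε.

Expr ::= then Expr1; Factor ::= then | stmt then Factor1; Expr1 ::= stmt | then Expr | Factor; Factor1 ::= then | ε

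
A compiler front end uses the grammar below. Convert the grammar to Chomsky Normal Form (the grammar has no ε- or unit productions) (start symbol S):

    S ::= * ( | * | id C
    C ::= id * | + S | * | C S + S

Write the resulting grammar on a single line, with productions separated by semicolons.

Introduce a nonterminal for each terminal appearing in a rule of length ≥ 2: X1 → *, X2 → (, X3 → id, X4 → +.
Binarize each right-hand side of length ≥ 3 by chaining fresh nonterminals (Y1, Y2, …): affected rules were C → C S X4 S.

S ::= X1 X2 | * | X3 C; C ::= X3 X1 | X4 S | * | C Y1; X1 ::= *; X2 ::= (; X3 ::= id; X4 ::= +; Y1 ::= S Y2; Y2 ::= X4 S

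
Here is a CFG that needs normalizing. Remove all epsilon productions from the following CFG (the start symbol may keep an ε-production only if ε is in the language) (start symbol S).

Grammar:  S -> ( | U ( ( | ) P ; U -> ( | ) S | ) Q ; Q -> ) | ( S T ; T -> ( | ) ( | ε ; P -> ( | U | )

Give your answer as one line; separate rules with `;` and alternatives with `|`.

S -> ( | U ( ( | ) P; U -> ( | ) S | ) Q; Q -> ) | ( S T | ( S; T -> ( | ) (; P -> ( | U | )

Nullable nonterminals: {T}.
ε ∉ L(G), so no ε-production is kept.
Expand every rule over subsets of its nullable positions: Q → ( S T gives ( S T | ( S.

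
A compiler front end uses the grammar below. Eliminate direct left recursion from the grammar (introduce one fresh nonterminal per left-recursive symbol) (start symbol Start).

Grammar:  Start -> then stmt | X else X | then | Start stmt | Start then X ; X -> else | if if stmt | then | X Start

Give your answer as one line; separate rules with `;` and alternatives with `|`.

Directly left-recursive nonterminals: Start, X.
For Start: α = {stmt, then X}, β = {then stmt, X else X, then}. Rewrite as Start → β Start1 and Start1 → α Start1 | ε.
For X: α = {Start}, β = {else, if if stmt, then}. Rewrite as X → β X1 and X1 → α X1 | ε.

Start -> then stmt Start1 | X else X Start1 | then Start1; X -> else X1 | if if stmt X1 | then X1; Start1 -> stmt Start1 | then X Start1 | ε; X1 -> Start X1 | ε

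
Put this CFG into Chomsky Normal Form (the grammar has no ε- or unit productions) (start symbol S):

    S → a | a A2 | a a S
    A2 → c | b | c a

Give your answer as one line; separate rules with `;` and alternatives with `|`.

Introduce a nonterminal for each terminal appearing in a rule of length ≥ 2: X1 → a, X2 → c.
Binarize each right-hand side of length ≥ 3 by chaining fresh nonterminals (Y1, Y2, …): affected rules were S → X1 X1 S.

S → a | X1 A2 | X1 Y1; A2 → c | b | X2 X1; X1 → a; X2 → c; Y1 → X1 S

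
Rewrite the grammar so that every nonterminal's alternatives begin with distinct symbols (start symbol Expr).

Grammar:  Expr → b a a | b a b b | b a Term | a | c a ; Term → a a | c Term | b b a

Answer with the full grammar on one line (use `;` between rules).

Expr has alternatives sharing prefix 'b a': factor to Expr → b a Expr1 with Expr1 → a | b b | Term.

Expr → a | c a | b a Expr1; Term → a a | c Term | b b a; Expr1 → a | b b | Term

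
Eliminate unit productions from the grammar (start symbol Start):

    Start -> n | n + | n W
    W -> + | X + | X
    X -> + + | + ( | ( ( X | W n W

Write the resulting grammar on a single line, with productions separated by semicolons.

Unit pairs: W ⇒* {X}.
For each unit pair (A, B), copy every non-unit production of B to A, then drop all unit productions.

Start -> n | n + | n W; W -> + + | + ( | ( ( X | W n W | + | X +; X -> + + | + ( | ( ( X | W n W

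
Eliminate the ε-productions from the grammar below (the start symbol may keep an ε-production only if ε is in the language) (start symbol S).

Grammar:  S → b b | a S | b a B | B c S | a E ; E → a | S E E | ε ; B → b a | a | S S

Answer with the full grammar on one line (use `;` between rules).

S → b b | a S | b a B | B c S | a E | a; E → a | S E E | S E | S; B → b a | a | S S

Nullable nonterminals: {E}.
ε ∉ L(G), so no ε-production is kept.
For each production, add variants omitting each subset of nullable occurrences: S → a E gives a E | a. E → S E E gives S E E | S E | S.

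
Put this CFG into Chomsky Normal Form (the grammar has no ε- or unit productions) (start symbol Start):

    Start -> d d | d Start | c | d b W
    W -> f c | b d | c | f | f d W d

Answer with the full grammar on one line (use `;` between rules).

Introduce a nonterminal for each terminal appearing in a rule of length ≥ 2: X1 → d, X2 → b, X3 → f, X4 → c.
Binarize each right-hand side of length ≥ 3 by chaining fresh nonterminals (Y1, Y2, …): affected rules were Start → X1 X2 W; W → X3 X1 W X1.

Start -> X1 X1 | X1 Start | c | X1 Y1; W -> X3 X4 | X2 X1 | c | f | X3 Y2; X1 -> d; X2 -> b; X3 -> f; X4 -> c; Y1 -> X2 W; Y2 -> X1 Y3; Y3 -> W X1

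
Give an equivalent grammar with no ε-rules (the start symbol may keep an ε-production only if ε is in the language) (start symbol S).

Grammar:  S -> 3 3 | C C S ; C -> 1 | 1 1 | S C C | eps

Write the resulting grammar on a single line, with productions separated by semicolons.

Nullable nonterminals: {C}.
ε ∉ L(G), so no ε-production is kept.
For each production, add variants omitting each subset of nullable occurrences: S → C C S gives C C S | C S. C → S C C gives S C C | S C | S.

S -> 3 3 | C C S | C S; C -> 1 | 1 1 | S C C | S C | S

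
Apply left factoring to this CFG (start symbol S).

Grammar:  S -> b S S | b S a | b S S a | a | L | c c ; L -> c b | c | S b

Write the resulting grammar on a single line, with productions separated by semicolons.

S -> a | L | c c | b S S'; L -> S b | c L'; S' -> a | S S''; L' -> b | eps; S'' -> eps | a

S has alternatives sharing prefix 'b S': factor to S → b S S' with S' → S | a | S a.
L has alternatives sharing prefix 'c': factor to L → c L' with L' → b | ε.
S' has alternatives sharing prefix 'S': factor to S' → S S'' with S'' → ε | a.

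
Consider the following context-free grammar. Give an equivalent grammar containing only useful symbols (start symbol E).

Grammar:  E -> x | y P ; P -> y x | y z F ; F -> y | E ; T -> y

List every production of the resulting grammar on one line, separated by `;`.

E -> x | y P; P -> y x | y z F; F -> y | E

Generating nonterminals: {E, F, P, T}.
Reachable from E after that: {E, F, P}.
Removed useless symbols: {T} and every production mentioning them.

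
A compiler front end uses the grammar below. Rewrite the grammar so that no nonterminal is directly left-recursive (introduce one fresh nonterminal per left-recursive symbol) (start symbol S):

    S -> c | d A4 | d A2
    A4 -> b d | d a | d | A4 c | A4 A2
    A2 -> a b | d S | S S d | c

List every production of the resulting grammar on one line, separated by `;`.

A4 is directly left-recursive.
For A4: α = {c, A2}, β = {b d, d a, d}. Rewrite as A4 → β A4' and A4' → α A4' | ε.

S -> c | d A4 | d A2; A4 -> b d A4' | d a A4' | d A4'; A2 -> a b | d S | S S d | c; A4' -> c A4' | A2 A4' | ε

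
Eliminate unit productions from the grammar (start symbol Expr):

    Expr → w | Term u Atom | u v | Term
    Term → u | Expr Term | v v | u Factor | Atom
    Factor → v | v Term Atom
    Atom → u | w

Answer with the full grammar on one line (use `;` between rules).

Expr → u | Expr Term | v v | u Factor | w | Term u Atom | u v; Term → u | Expr Term | v v | u Factor | w; Factor → v | v Term Atom; Atom → u | w

Unit pairs: Expr ⇒* {Atom, Term}; Term ⇒* {Atom}.
For every A with A ⇒* B via unit rules, add B's non-unit alternatives to A; then delete every rule of the form X → Y.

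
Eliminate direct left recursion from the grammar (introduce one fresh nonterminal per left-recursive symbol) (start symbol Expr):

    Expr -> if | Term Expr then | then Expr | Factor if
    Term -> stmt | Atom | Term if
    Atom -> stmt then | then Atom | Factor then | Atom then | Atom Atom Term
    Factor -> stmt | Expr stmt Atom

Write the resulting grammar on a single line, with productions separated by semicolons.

Expr -> if | Term Expr then | then Expr | Factor if; Term -> stmt Term1 | Atom Term1; Atom -> stmt then Atom1 | then Atom Atom1 | Factor then Atom1; Factor -> stmt | Expr stmt Atom; Term1 -> if Term1 | ε; Atom1 -> then Atom1 | Atom Term Atom1 | ε

Directly left-recursive nonterminals: Term, Atom.
For Term: α = {if}, β = {stmt, Atom}. Rewrite as Term → β Term1 and Term1 → α Term1 | ε.
For Atom: α = {then, Atom Term}, β = {stmt then, then Atom, Factor then}. Rewrite as Atom → β Atom1 and Atom1 → α Atom1 | ε.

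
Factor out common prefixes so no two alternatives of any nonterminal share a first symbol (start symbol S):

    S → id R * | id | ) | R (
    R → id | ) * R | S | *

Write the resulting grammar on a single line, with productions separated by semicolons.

S has alternatives sharing prefix 'id': factor to S → id S' with S' → R * | ε.

S → ) | R ( | id S'; R → id | ) * R | S | *; S' → R * | ε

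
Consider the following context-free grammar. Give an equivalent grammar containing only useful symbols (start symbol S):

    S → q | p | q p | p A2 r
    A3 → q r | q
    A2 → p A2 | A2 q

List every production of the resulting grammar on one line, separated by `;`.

S → q | p | q p

Generating nonterminals: {A3, S}.
Reachable from S after that: {S}.
Removed useless symbols: {A2, A3} and every production mentioning them.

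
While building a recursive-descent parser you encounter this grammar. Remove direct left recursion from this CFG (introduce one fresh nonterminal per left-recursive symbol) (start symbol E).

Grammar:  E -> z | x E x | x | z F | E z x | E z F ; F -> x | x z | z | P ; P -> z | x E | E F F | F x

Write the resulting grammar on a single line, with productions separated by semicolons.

E is directly left-recursive.
For E: α = {z x, z F}, β = {z, x E x, x, z F}. Rewrite as E → β E' and E' → α E' | ε.

E -> z E' | x E x E' | x E' | z F E'; F -> x | x z | z | P; P -> z | x E | E F F | F x; E' -> z x E' | z F E' | ε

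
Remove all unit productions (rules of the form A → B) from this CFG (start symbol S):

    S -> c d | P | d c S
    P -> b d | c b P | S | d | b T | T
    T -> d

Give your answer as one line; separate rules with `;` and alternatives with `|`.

Unit pairs: P ⇒* {S, T}; S ⇒* {P, T}.
For each unit pair (A, B), copy every non-unit production of B to A, then drop all unit productions.

S -> c d | d c S | b d | c b P | d | b T; P -> c d | d c S | b d | c b P | d | b T; T -> d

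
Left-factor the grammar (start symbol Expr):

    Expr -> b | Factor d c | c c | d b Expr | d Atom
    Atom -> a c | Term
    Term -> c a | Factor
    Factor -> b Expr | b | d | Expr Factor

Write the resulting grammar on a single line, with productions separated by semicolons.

Expr -> b | Factor d c | c c | d Expr1; Atom -> a c | Term; Term -> c a | Factor; Factor -> d | Expr Factor | b Factor1; Expr1 -> b Expr | Atom; Factor1 -> Expr | epsilon

Expr has alternatives sharing prefix 'd': factor to Expr → d Expr1 with Expr1 → b Expr | Atom.
Factor has alternatives sharing prefix 'b': factor to Factor → b Factor1 with Factor1 → Expr | ε.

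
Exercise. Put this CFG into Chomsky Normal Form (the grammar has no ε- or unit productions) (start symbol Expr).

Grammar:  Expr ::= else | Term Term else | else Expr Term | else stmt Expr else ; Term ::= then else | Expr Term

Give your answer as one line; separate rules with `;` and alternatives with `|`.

Expr ::= else | Term Y1 | X1 Y2 | X1 Y3; Term ::= X3 X1 | Expr Term; X1 ::= else; X2 ::= stmt; X3 ::= then; Y1 ::= Term X1; Y2 ::= Expr Term; Y3 ::= X2 Y4; Y4 ::= Expr X1

Introduce a nonterminal for each terminal appearing in a rule of length ≥ 2: X1 → else, X2 → stmt, X3 → then.
Binarize each right-hand side of length ≥ 3 by chaining fresh nonterminals (Y1, Y2, …): affected rules were Expr → Term Term X1; Expr → X1 Expr Term; Expr → X1 X2 Expr X1.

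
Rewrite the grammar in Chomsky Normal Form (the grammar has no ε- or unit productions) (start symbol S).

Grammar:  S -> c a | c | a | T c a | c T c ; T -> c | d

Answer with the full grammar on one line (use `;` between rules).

S -> X1 X2 | c | a | T Y1 | X1 Y2; T -> c | d; X1 -> c; X2 -> a; Y1 -> X1 X2; Y2 -> T X1

Introduce a nonterminal for each terminal appearing in a rule of length ≥ 2: X1 → c, X2 → a.
Binarize each right-hand side of length ≥ 3 by chaining fresh nonterminals (Y1, Y2, …): affected rules were S → T X1 X2; S → X1 T X1.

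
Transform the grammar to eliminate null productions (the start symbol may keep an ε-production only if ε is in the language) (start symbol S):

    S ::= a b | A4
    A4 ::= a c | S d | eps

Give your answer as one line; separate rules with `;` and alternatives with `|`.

S ::= a b | A4 | eps; A4 ::= a c | S d | d

Nullable set = {A4, S}.
ε ∈ L(G) since S is nullable, so keep S → ε.
For each production, add variants omitting each subset of nullable occurrences: A4 → S d gives S d | d.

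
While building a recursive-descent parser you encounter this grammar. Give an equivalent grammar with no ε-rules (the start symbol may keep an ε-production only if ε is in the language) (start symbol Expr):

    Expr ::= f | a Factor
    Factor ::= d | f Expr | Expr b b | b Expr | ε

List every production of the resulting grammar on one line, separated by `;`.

Nullable nonterminals: {Factor}.
ε ∉ L(G), so no ε-production is kept.
Expand every rule over subsets of its nullable positions: Expr → a Factor gives a Factor | a.

Expr ::= f | a Factor | a; Factor ::= d | f Expr | Expr b b | b Expr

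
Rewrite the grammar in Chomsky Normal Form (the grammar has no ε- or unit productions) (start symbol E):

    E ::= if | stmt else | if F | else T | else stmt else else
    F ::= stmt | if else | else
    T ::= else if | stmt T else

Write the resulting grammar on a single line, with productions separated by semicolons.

Introduce a nonterminal for each terminal appearing in a rule of length ≥ 2: X1 → stmt, X2 → else, X3 → if.
Binarize each right-hand side of length ≥ 3 by chaining fresh nonterminals (Y1, Y2, …): affected rules were E → X2 X1 X2 X2; T → X1 T X2.

E ::= if | X1 X2 | X3 F | X2 T | X2 Y1; F ::= stmt | X3 X2 | else; T ::= X2 X3 | X1 Y3; X1 ::= stmt; X2 ::= else; X3 ::= if; Y1 ::= X1 Y2; Y2 ::= X2 X2; Y3 ::= T X2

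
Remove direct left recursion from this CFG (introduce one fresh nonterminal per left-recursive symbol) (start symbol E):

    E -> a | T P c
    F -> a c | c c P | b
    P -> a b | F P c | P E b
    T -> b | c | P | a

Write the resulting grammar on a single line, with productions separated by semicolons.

E -> a | T P c; F -> a c | c c P | b; P -> a b P' | F P c P'; T -> b | c | P | a; P' -> E b P' | ε

Directly left-recursive nonterminal: P.
For P: α = {E b}, β = {a b, F P c}. Rewrite as P → β P' and P' → α P' | ε.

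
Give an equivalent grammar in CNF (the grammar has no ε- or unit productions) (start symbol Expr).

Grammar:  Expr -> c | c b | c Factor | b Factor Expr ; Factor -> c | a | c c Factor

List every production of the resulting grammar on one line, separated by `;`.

Expr -> c | X1 X2 | X1 Factor | X2 Y1; Factor -> c | a | X1 Y2; X1 -> c; X2 -> b; Y1 -> Factor Expr; Y2 -> X1 Factor

Introduce a nonterminal for each terminal appearing in a rule of length ≥ 2: X1 → c, X2 → b.
Binarize each right-hand side of length ≥ 3 by chaining fresh nonterminals (Y1, Y2, …): affected rules were Expr → X2 Factor Expr; Factor → X1 X1 Factor.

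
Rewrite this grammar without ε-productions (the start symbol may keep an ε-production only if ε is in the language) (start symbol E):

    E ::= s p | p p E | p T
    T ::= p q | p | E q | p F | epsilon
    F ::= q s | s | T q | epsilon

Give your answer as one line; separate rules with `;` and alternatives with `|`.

E ::= s p | p p E | p T | p; T ::= p q | p | E q | p F; F ::= q s | s | T q | q

Nullable set = {F, T}.
ε ∉ L(G), so no ε-production is kept.
Expand every rule over subsets of its nullable positions: E → p T gives p T | p. F → T q gives T q | q.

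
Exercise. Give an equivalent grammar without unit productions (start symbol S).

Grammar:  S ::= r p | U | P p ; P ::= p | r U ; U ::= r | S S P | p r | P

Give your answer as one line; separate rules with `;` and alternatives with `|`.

S ::= r | S S P | p r | r p | P p | p | r U; P ::= p | r U; U ::= r | S S P | p r | p | r U

Unit pairs: S ⇒* {P, U}; U ⇒* {P}.
For every A with A ⇒* B via unit rules, add B's non-unit alternatives to A; then delete every rule of the form X → Y.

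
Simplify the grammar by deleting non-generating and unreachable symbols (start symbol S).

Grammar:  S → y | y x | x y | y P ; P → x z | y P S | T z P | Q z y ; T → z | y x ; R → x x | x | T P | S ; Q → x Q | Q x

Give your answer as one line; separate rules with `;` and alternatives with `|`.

S → y | y x | x y | y P; P → x z | y P S | T z P; T → z | y x

Generating nonterminals: {P, R, S, T}.
Reachable from S after that: {P, S, T}.
Removed useless symbols: {Q, R} and every production mentioning them.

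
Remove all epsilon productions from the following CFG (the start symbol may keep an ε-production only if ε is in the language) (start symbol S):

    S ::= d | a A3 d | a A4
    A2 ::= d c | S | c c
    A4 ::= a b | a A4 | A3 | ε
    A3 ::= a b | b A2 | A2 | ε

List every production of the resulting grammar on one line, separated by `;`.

S ::= d | a A3 d | a d | a A4 | a; A2 ::= d c | S | c c; A4 ::= a b | a A4 | a | A3; A3 ::= a b | b A2 | A2

The nullable symbols are {A3, A4}.
ε ∉ L(G), so no ε-production is kept.
For each production, add variants omitting each subset of nullable occurrences: S → a A3 d gives a A3 d | a d. S → a A4 gives a A4 | a. A4 → a A4 gives a A4 | a.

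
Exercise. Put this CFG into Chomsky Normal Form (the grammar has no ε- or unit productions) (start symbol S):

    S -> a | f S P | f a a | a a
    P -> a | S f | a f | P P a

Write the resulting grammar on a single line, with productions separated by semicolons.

S -> a | X1 Y1 | X1 Y2 | X2 X2; P -> a | S X1 | X2 X1 | P Y3; X1 -> f; X2 -> a; Y1 -> S P; Y2 -> X2 X2; Y3 -> P X2

Introduce a nonterminal for each terminal appearing in a rule of length ≥ 2: X1 → f, X2 → a.
Binarize each right-hand side of length ≥ 3 by chaining fresh nonterminals (Y1, Y2, …): affected rules were S → X1 S P; S → X1 X2 X2; P → P P X2.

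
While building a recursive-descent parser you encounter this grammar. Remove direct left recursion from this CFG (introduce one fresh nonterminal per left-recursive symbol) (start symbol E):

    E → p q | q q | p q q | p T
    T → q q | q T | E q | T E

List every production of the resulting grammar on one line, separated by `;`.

T is directly left-recursive.
For T: α = {E}, β = {q q, q T, E q}. Rewrite as T → β T' and T' → α T' | ε.

E → p q | q q | p q q | p T; T → q q T' | q T T' | E q T'; T' → E T' | ε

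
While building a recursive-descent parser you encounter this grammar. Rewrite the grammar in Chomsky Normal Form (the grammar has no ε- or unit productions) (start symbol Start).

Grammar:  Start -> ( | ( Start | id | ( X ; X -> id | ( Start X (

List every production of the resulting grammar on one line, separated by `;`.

Start -> ( | X1 Start | id | X1 X; X -> id | X1 Y1; X1 -> (; Y1 -> Start Y2; Y2 -> X X1

Introduce a nonterminal for each terminal appearing in a rule of length ≥ 2: X1 → (.
Binarize each right-hand side of length ≥ 3 by chaining fresh nonterminals (Y1, Y2, …): affected rules were X → X1 Start X X1.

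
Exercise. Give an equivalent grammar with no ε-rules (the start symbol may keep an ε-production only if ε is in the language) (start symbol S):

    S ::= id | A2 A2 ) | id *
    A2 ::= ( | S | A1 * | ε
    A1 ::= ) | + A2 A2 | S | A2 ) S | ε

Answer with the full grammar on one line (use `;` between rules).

Nullable set = {A1, A2}.
ε ∉ L(G), so no ε-production is kept.
For each production, add variants omitting each subset of nullable occurrences: S → A2 A2 ) gives A2 A2 ) | A2 ) | ). A2 → A1 * gives A1 * | *. A1 → + A2 A2 gives + A2 A2 | + A2 | +. A1 → A2 ) S gives A2 ) S | ) S.

S ::= id | A2 A2 ) | A2 ) | ) | id *; A2 ::= ( | S | A1 * | *; A1 ::= ) | + A2 A2 | + A2 | + | S | A2 ) S | ) S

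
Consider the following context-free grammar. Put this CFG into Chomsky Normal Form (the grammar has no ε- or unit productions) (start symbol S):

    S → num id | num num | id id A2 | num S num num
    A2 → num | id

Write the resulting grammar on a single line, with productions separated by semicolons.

Introduce a nonterminal for each terminal appearing in a rule of length ≥ 2: X1 → num, X2 → id.
Binarize each right-hand side of length ≥ 3 by chaining fresh nonterminals (Y1, Y2, …): affected rules were S → X2 X2 A2; S → X1 S X1 X1.

S → X1 X2 | X1 X1 | X2 Y1 | X1 Y2; A2 → num | id; X1 → num; X2 → id; Y1 → X2 A2; Y2 → S Y3; Y3 → X1 X1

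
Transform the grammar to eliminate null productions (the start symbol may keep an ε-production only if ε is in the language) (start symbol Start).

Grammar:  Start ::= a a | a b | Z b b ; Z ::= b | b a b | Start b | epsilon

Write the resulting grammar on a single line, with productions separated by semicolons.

The nullable symbols are {Z}.
ε ∉ L(G), so no ε-production is kept.
Add the nullable-subset variants: Start → Z b b gives Z b b | b b.

Start ::= a a | a b | Z b b | b b; Z ::= b | b a b | Start b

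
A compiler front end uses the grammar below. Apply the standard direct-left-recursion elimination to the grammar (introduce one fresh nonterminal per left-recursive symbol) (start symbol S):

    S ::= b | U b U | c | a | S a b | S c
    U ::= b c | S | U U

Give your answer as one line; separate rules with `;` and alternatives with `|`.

Directly left-recursive nonterminals: S, U.
For S: α = {a b, c}, β = {b, U b U, c, a}. Rewrite as S → β S' and S' → α S' | ε.
For U: α = {U}, β = {b c, S}. Rewrite as U → β U' and U' → α U' | ε.

S ::= b S' | U b U S' | c S' | a S'; U ::= b c U' | S U'; S' ::= a b S' | c S' | ε; U' ::= U U' | ε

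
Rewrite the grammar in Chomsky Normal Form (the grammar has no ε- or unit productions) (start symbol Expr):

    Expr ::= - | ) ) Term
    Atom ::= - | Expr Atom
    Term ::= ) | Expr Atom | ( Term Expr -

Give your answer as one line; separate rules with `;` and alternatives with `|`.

Expr ::= - | X1 Y1; Atom ::= - | Expr Atom; Term ::= ) | Expr Atom | X2 Y2; X1 ::= ); X2 ::= (; X3 ::= -; Y1 ::= X1 Term; Y2 ::= Term Y3; Y3 ::= Expr X3

Introduce a nonterminal for each terminal appearing in a rule of length ≥ 2: X1 → ), X2 → (, X3 → -.
Binarize each right-hand side of length ≥ 3 by chaining fresh nonterminals (Y1, Y2, …): affected rules were Expr → X1 X1 Term; Term → X2 Term Expr X3.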